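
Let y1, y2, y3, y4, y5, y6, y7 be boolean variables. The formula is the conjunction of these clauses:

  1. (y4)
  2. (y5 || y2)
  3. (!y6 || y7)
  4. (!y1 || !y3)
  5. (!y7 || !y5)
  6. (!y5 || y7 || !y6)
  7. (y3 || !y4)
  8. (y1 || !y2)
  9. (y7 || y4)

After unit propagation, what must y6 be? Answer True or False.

(y4) stands alone — y4 = True.
(!y4 || y3) with y4 = True leaves only y3, so y3 = True.
From (!y3 || !y1) and y3 = True: y1 = False.
In (!y2 || y1), y1 is now false; !y2 must hold, so y2 = False.
(y2 || y5): since y2 = False, the clause reduces to (y5). y5 = True.
In (!y5 || !y7), !y5 is now false; !y7 must hold, so y7 = False.
In (y7 || !y6), y7 is now false; !y6 must hold, so y6 = False.

False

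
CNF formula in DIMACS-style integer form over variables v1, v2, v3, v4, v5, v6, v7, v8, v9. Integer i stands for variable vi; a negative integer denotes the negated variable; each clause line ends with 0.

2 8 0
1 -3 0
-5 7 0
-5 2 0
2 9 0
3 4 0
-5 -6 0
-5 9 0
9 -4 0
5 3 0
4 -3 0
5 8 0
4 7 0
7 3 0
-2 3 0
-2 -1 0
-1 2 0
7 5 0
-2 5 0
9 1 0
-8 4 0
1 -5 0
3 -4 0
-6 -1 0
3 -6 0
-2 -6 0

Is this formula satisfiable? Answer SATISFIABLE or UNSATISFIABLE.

v5 = True:
  propagation gives v7=True, v2=True, v6=False, v9=True; an empty clause results — contradiction.
v5 = False:
  propagation gives v3=True, v1=True, v4=True, v9=True; an empty clause results — contradiction.
Every branch closes, so no satisfying assignment exists.

UNSATISFIABLE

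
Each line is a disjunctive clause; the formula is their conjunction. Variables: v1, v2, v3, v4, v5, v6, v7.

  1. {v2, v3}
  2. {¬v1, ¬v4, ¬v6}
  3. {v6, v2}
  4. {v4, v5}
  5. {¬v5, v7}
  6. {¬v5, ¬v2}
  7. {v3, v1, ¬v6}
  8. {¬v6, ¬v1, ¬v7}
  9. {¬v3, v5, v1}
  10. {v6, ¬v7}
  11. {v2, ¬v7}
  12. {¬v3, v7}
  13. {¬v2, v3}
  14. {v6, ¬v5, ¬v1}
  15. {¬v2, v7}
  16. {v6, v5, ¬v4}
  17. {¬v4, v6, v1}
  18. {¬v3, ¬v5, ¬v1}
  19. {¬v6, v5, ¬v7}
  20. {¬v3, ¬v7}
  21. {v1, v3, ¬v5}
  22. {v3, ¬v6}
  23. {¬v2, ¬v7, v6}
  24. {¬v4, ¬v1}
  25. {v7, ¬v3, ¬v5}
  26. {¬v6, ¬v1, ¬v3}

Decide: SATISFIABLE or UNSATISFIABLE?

UNSATISFIABLE

v6 = True:
  propagation gives v3=True, v7=True; an empty clause results — contradiction.
v6 = False:
  propagation gives v2=True, v5=False, v4=True; an empty clause results — contradiction.
Every branch closes, so no satisfying assignment exists.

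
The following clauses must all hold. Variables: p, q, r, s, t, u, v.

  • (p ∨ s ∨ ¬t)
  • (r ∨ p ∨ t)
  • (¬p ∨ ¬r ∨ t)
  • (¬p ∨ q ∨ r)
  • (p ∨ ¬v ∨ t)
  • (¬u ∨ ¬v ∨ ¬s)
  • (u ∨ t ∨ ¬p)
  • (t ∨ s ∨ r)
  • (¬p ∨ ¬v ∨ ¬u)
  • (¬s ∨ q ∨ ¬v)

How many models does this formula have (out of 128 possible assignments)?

Split on p, then t.
  p=T, t=T: 17 of the 32 assignments to (q,r,s,u,v) work.
  p=T, t=F: remaining (q,r,s,u,v) ∈ {(T,F,T,T,F)} — 1.
  p=F, t=T: r free; 5 ways for (q,s,u,v) × 2^1 = 10.
  p=F, t=F: forces r=T; v=F; q, s, u free → 2^3 = 8.
Total: 17 + 1 + 10 + 8 = 36.

36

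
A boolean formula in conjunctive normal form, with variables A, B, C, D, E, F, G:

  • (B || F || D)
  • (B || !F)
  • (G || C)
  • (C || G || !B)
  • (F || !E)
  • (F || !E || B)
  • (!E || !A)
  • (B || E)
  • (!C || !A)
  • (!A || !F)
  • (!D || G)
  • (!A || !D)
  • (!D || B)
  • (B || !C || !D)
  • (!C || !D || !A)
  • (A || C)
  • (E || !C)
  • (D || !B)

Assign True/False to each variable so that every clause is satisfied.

A=False, B=True, C=True, D=True, E=True, F=True, G=True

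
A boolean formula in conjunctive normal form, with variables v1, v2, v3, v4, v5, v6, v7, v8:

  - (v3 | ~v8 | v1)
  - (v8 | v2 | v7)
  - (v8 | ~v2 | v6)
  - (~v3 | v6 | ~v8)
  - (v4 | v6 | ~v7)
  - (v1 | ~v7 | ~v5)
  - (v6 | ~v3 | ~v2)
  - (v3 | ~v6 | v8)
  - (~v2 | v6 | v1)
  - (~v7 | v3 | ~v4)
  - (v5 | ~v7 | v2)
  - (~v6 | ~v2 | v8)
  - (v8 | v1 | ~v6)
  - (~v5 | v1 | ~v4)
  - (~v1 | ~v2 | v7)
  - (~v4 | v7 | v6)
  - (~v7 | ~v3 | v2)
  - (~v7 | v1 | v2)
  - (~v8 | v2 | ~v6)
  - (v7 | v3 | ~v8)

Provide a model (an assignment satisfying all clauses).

v1=T, v2=T, v3=F, v4=F, v5=T, v6=T, v7=T, v8=T

Check each clause:
  1. (~v8 | v1 | v3) — v1 is true.
  2. (v2 | v8 | v7) — v8 is true.
  3. (v6 | ~v2 | v8) — v8 is true.
  4. (v6 | ~v8 | ~v3) — ~v3 is true.
  5. (~v7 | v6 | v4) — v6 is true.
  6. (~v7 | ~v5 | v1) — v1 is true.
  7. (~v2 | ~v3 | v6) — ~v3 is true.
  8. (v3 | ~v6 | v8) — v8 is true.
  9. (v1 | ~v2 | v6) — v1 is true.
  10. (v3 | ~v7 | ~v4) — ~v4 is true.
  11. (v5 | v2 | ~v7) — v2 is true.
  12. (~v6 | ~v2 | v8) — v8 is true.
  13. (v1 | ~v6 | v8) — v8 is true.
  14. (v1 | ~v4 | ~v5) — v1 is true.
  15. (~v2 | ~v1 | v7) — v7 is true.
  16. (~v4 | v6 | v7) — ~v4 is true.
  17. (v2 | ~v3 | ~v7) — v2 is true.
  18. (v2 | v1 | ~v7) — v1 is true.
  19. (v2 | ~v8 | ~v6) — v2 is true.
  20. (v7 | ~v8 | v3) — v7 is true.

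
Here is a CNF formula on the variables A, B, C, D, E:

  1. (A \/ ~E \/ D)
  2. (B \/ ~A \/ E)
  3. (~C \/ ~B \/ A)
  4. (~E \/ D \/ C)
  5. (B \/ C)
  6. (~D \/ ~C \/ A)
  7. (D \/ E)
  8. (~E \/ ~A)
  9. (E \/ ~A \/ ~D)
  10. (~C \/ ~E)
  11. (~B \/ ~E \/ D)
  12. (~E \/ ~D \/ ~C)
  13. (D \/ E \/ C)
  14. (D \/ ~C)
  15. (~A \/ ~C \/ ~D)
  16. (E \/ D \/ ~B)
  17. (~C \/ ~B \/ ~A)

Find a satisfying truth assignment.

Branch on A: take A = False.
For the remaining variables, B = True, C = False, D = True, E = True works.
Check each clause:
  1. (A \/ D \/ ~E) — D is true.
  2. (E \/ B \/ ~A) — B is true.
  3. (A \/ ~B \/ ~C) — ~C is true.
  4. (~E \/ D \/ C) — D is true.
  5. (C \/ B) — B is true.
  6. (~D \/ ~C \/ A) — ~C is true.
  7. (E \/ D) — D is true.
  8. (~A \/ ~E) — ~A is true.
  9. (~A \/ E \/ ~D) — E is true.
  10. (~E \/ ~C) — ~C is true.
  11. (D \/ ~E \/ ~B) — D is true.
  12. (~C \/ ~D \/ ~E) — ~C is true.
  13. (E \/ C \/ D) — D is true.
  14. (~C \/ D) — D is true.
  15. (~C \/ ~D \/ ~A) — ~C is true.
  16. (~B \/ E \/ D) — D is true.
  17. (~C \/ ~A \/ ~B) — ~C is true.

A = 0, B = 1, C = 0, D = 1, E = 1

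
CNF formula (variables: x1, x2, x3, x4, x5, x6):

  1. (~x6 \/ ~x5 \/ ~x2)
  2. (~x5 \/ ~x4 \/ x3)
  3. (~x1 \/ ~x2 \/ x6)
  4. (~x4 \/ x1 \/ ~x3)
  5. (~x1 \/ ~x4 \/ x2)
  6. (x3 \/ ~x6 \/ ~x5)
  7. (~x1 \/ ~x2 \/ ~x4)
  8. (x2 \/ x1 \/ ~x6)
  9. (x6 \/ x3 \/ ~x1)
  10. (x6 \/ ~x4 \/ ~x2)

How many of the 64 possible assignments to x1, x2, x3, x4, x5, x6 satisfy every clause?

19

Case analysis on x1 and x2:
  x1=1, x2=1: remaining (x3,x4,x5,x6) ∈ {(0,0,0,1); (1,0,0,1)} — 2.
  x1=1, x2=0: 5 of the 16 assignments to (x3,x4,x5,x6) work.
  x1=0, x2=1: 7 of the 16 assignments to (x3,x4,x5,x6) work.
  x1=0, x2=0: 5 of the 16 assignments to (x3,x4,x5,x6) work.
Total: 2 + 5 + 7 + 5 = 19.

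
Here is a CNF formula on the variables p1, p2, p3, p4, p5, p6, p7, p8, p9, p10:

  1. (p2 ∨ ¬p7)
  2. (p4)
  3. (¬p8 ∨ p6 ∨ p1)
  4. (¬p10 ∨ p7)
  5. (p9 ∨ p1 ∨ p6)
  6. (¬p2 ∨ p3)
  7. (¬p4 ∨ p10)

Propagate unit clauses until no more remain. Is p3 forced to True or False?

Unit clause (p4) sets p4 = True.
From (¬p4 ∨ p10) and p4 = True: p10 = True.
In (¬p10 ∨ p7), ¬p10 is now false; p7 must hold, so p7 = True.
From (p2 ∨ ¬p7) and p7 = True: p2 = True.
In (p3 ∨ ¬p2), ¬p2 is now false; p3 must hold, so p3 = True.

True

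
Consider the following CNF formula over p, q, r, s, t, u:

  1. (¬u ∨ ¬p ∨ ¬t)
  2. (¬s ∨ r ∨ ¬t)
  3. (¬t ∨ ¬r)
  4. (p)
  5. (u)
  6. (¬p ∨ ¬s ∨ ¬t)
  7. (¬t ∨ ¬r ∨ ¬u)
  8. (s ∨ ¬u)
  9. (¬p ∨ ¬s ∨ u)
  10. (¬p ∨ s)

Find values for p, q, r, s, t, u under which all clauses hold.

p=True  q=True  r=True  s=True  t=False  u=True

Check each clause:
  1. (¬p ∨ ¬u ∨ ¬t) — ¬t is true.
  2. (¬s ∨ ¬t ∨ r) — r is true.
  3. (¬t ∨ ¬r) — ¬t is true.
  4. (p) — p is true.
  5. (u) — u is true.
  6. (¬t ∨ ¬p ∨ ¬s) — ¬t is true.
  7. (¬r ∨ ¬t ∨ ¬u) — ¬t is true.
  8. (¬u ∨ s) — s is true.
  9. (u ∨ ¬p ∨ ¬s) — u is true.
  10. (s ∨ ¬p) — s is true.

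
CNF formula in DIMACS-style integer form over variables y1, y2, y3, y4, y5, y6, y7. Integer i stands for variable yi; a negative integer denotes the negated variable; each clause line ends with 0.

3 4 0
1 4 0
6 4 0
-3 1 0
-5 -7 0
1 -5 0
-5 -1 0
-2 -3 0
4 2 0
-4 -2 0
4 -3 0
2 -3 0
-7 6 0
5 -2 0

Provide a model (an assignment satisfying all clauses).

Pure literal: y6 appears only positively; assign y6 = True.
Set y1 = True and propagate.
  then y5 is forced to False.
  then y2 is forced to False.
  then y4 is forced to True.
  then y3 is forced to False.
y7 is now unconstrained; take y7 = True.
Check each clause:
  1. {y4, y3} — y4 is true.
  2. {y4, y1} — y1 is true.
  3. {y6, y4} — y4 is true.
  4. {y1, ¬y3} — y1 is true.
  5. {¬y5, ¬y7} — ¬y5 is true.
  6. {¬y5, y1} — y1 is true.
  7. {¬y5, ¬y1} — ¬y5 is true.
  8. {¬y3, ¬y2} — ¬y3 is true.
  9. {y4, y2} — y4 is true.
  10. {¬y4, ¬y2} — ¬y2 is true.
  11. {¬y3, y4} — y4 is true.
  12. {y2, ¬y3} — ¬y3 is true.
  13. {y6, ¬y7} — y6 is true.
  14. {¬y2, y5} — ¬y2 is true.

y1=1  y2=0  y3=0  y4=1  y5=0  y6=1  y7=1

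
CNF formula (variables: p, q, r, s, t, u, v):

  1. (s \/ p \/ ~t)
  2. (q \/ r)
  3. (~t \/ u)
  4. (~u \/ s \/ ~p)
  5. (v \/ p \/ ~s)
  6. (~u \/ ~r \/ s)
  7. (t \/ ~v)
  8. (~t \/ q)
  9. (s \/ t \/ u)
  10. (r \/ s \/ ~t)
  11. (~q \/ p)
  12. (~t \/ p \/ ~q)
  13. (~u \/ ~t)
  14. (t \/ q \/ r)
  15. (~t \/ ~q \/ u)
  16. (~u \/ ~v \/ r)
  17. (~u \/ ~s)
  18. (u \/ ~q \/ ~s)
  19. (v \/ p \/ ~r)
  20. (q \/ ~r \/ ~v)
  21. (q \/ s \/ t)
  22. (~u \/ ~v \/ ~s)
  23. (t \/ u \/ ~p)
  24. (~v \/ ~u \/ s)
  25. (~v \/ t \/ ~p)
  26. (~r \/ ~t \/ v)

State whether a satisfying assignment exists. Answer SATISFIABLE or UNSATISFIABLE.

UNSATISFIABLE

t = True:
  propagation gives u=True; an empty clause results — contradiction.
t = False:
  s = True:
    propagation gives p=True, u=False; an empty clause results — contradiction.
  s = False:
    propagation gives u=True, p=False, r=False, q=True; an empty clause results — contradiction.
Every branch closes, so no satisfying assignment exists.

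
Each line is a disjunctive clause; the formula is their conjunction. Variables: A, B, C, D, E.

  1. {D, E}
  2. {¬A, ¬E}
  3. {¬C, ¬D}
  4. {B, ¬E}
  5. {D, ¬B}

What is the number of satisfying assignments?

5

Satisfying assignments:
  A=F B=F C=F D=T E=F
  A=F B=T C=F D=T E=F
  A=F B=T C=F D=T E=T
  A=T B=F C=F D=T E=F
  A=T B=T C=F D=T E=F
That's 5 in total.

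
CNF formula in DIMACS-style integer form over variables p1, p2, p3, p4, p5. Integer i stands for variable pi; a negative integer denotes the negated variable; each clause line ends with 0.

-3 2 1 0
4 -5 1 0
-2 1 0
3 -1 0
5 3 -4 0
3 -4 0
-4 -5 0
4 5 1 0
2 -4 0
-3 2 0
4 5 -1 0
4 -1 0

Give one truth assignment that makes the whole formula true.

Branch on p1: take p1 = True.
  then p3 is forced to True.
  then p2 is forced to True.
  then p4 is forced to True.
  then p5 is forced to False.

p1=T  p2=T  p3=T  p4=T  p5=F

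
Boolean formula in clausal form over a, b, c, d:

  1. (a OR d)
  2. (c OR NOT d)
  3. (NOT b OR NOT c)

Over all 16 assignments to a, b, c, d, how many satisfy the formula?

Satisfying assignments:
  a=F b=F c=T d=T
  a=T b=F c=F d=F
  a=T b=F c=T d=F
  a=T b=F c=T d=T
  a=T b=T c=F d=F
Count: 5.

5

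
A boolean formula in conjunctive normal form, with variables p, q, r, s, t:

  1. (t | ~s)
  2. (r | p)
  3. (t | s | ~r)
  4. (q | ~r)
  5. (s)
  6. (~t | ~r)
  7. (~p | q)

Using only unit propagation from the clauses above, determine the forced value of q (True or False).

True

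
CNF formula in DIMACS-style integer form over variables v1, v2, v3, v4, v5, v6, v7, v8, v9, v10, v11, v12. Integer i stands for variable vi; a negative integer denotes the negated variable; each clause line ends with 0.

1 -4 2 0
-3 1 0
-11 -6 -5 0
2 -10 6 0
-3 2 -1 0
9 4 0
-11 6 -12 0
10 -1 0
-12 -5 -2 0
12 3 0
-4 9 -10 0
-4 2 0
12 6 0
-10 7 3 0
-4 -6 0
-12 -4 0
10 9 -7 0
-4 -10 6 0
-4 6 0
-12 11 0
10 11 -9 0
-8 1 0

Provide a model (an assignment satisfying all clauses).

v1=T, v2=T, v3=T, v4=F, v5=F, v6=T, v7=T, v8=F, v9=T, v10=T, v11=T, v12=T

Pure literal: v5 appears only negated; assign v5 = False.
v8 occurs only negated in the remaining clauses — set v8 = False.
Try v1 = True.
  then v10 is forced to True.
For the remaining variables, v2 = True, v3 = True, v4 = False, v6 = True, v7 = True, v9 = True, v11 = True, v12 = True works.
Check each clause:
  1. (v2 \/ v1 \/ ~v4) — v1 is true.
  2. (v1 \/ ~v3) — v1 is true.
  3. (~v5 \/ ~v11 \/ ~v6) — ~v5 is true.
  4. (v2 \/ ~v10 \/ v6) — v2 is true.
  5. (v2 \/ ~v3 \/ ~v1) — v2 is true.
  6. (v9 \/ v4) — v9 is true.
  7. (~v11 \/ v6 \/ ~v12) — v6 is true.
  8. (v10 \/ ~v1) — v10 is true.
  9. (~v2 \/ ~v5 \/ ~v12) — ~v5 is true.
  10. (v12 \/ v3) — v3 is true.
  11. (~v4 \/ v9 \/ ~v10) — v9 is true.
  12. (~v4 \/ v2) — v2 is true.
  13. (v6 \/ v12) — v12 is true.
  14. (~v10 \/ v7 \/ v3) — v3 is true.
  15. (~v4 \/ ~v6) — ~v4 is true.
  16. (~v12 \/ ~v4) — ~v4 is true.
  17. (v10 \/ ~v7 \/ v9) — v9 is true.
  18. (v6 \/ ~v4 \/ ~v10) — ~v4 is true.
  19. (~v4 \/ v6) — ~v4 is true.
  20. (v11 \/ ~v12) — v11 is true.
  21. (v11 \/ v10 \/ ~v9) — v10 is true.
  22. (~v8 \/ v1) — ~v8 is true.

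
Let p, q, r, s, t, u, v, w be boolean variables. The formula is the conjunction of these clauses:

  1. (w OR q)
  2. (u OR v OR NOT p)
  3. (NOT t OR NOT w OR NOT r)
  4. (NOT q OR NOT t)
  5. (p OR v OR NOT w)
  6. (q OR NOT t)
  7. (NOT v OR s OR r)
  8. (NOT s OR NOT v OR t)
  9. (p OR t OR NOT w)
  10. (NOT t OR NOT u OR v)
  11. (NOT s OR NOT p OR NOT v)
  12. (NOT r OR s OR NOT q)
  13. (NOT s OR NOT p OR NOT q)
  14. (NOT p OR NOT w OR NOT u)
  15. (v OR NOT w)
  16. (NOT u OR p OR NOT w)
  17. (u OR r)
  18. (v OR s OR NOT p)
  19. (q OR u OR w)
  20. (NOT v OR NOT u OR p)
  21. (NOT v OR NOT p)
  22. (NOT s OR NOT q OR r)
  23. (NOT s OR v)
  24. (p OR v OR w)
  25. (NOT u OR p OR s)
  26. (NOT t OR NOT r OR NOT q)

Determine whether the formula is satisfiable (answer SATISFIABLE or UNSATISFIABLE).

p = True:
  propagation gives v=False, u=True, t=False, w=False; an empty clause results — contradiction.
p = False:
  v = True:
    q = True:
      propagation gives t=False, s=False; contradiction.
    q = False:
      propagation gives w=True, t=False; contradiction.
  v = False:
    propagation gives w=False; an empty clause results — contradiction.
Every branch closes, so no satisfying assignment exists.

UNSATISFIABLE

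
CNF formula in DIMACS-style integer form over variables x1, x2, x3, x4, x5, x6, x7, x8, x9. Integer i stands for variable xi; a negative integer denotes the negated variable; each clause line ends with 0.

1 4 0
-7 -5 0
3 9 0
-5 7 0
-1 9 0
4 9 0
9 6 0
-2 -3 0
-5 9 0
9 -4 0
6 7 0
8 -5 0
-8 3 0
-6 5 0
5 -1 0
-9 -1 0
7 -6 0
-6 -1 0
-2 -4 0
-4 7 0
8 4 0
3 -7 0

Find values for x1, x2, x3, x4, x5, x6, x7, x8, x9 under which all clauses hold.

x1 = F, x2 = F, x3 = T, x4 = T, x5 = F, x6 = F, x7 = T, x8 = T, x9 = T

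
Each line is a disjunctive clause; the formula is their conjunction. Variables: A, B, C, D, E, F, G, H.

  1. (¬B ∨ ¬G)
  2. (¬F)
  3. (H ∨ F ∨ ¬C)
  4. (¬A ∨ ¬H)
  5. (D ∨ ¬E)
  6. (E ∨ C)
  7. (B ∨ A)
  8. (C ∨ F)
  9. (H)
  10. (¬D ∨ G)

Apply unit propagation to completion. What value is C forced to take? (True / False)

True

(¬F) is a unit clause: F = False.
From (F ∨ C) and F = False: C = True.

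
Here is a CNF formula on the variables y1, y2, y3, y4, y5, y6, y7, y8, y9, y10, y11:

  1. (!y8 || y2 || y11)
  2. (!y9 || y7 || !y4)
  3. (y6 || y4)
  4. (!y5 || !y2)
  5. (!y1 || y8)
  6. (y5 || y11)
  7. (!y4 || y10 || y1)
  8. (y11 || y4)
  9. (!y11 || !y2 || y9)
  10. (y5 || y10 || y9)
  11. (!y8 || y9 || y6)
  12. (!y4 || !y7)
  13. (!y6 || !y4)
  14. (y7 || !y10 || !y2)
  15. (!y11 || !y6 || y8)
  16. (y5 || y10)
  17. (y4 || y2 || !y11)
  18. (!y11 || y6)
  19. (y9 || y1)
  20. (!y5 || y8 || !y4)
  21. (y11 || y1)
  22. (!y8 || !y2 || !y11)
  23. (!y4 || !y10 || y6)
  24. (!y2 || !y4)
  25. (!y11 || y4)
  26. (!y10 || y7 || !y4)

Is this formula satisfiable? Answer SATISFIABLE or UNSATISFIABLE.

UNSATISFIABLE

y4 = True:
  propagation gives y7=False, y9=False, y6=False, y8=False; an empty clause results — contradiction.
y4 = False:
  propagation gives y6=True, y11=True; an empty clause results — contradiction.
Every branch closes, so no satisfying assignment exists.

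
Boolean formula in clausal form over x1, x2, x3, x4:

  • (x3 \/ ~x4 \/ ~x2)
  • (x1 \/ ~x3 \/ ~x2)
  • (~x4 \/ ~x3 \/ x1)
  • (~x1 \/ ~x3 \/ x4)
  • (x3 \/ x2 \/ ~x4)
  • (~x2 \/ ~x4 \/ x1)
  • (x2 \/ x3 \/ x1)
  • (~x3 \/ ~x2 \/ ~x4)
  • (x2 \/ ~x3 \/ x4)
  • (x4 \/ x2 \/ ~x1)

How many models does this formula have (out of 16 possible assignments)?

3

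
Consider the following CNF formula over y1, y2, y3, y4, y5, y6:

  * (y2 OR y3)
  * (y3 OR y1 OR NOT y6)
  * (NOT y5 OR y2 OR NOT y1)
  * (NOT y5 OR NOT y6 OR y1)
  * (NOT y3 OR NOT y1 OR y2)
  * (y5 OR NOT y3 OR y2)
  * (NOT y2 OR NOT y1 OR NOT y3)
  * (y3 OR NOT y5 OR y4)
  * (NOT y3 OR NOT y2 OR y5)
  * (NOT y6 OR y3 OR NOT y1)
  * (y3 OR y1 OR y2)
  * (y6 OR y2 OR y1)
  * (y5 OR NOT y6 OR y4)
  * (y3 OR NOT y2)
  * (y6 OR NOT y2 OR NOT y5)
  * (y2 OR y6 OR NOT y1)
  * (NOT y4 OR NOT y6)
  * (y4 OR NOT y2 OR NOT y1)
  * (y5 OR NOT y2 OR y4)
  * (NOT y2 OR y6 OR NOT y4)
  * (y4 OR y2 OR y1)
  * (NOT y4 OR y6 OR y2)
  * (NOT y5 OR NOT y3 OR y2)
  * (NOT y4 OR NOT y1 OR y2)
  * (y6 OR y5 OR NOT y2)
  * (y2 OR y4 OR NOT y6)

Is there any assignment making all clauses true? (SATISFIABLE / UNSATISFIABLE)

UNSATISFIABLE

y2 = True:
  propagation gives y3=True, y1=False, y5=True, y6=False; an empty clause results — contradiction.
y2 = False:
  propagation gives y3=True, y1=False, y5=True; an empty clause results — contradiction.
Every branch closes, so no satisfying assignment exists.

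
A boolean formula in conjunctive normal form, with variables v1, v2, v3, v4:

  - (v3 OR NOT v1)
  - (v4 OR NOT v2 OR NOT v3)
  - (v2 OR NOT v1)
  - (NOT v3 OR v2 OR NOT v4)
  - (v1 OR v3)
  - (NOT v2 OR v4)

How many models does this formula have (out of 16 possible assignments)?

The models are:
  v1=F v2=F v3=T v4=F
  v1=F v2=T v3=T v4=T
  v1=T v2=T v3=T v4=T
That's 3 in total.

3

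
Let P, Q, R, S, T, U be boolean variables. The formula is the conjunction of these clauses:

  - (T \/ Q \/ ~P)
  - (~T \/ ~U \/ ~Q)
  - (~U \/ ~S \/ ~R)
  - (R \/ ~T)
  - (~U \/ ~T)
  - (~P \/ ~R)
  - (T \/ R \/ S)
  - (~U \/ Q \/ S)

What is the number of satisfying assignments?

Split on T, then R.
  T=1, R=1: remaining (P,Q,S,U) ∈ {(0,0,0,0); (0,0,1,0); (0,1,0,0); (0,1,1,0)} — 4.
  T=1, R=0: a clause becomes empty — 0.
  T=0, R=1: 5 of the 16 assignments to (P,Q,S,U) work.
  T=0, R=0: U free; 3 ways for (P,Q,S) × 2^1 = 6.
Total: 4 + 0 + 5 + 6 = 15.

15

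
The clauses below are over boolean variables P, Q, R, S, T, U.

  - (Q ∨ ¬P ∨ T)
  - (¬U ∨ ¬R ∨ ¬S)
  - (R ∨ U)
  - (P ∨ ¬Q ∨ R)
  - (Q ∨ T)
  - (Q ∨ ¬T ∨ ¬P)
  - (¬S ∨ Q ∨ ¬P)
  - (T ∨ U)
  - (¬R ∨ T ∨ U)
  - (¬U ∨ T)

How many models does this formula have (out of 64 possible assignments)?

Split on T, then Q.
  T=1, Q=1: 8 of the 16 assignments to (P,R,S,U) work.
  T=1, Q=0: 5 of the 16 assignments to (P,R,S,U) work.
  T=0, Q=1: a clause becomes empty — 0.
  T=0, Q=0: a clause becomes empty — 0.
Total: 8 + 5 + 0 + 0 = 13.

13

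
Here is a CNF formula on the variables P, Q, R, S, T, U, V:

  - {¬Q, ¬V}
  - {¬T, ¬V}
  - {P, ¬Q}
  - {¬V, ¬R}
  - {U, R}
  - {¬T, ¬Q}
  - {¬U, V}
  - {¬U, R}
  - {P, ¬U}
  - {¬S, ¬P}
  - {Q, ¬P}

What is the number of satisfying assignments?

5

Satisfying assignments:
  P=F Q=F R=T S=F T=F U=F V=F
  P=F Q=F R=T S=F T=T U=F V=F
  P=F Q=F R=T S=T T=F U=F V=F
  P=F Q=F R=T S=T T=T U=F V=F
  P=T Q=T R=T S=F T=F U=F V=F
Count: 5.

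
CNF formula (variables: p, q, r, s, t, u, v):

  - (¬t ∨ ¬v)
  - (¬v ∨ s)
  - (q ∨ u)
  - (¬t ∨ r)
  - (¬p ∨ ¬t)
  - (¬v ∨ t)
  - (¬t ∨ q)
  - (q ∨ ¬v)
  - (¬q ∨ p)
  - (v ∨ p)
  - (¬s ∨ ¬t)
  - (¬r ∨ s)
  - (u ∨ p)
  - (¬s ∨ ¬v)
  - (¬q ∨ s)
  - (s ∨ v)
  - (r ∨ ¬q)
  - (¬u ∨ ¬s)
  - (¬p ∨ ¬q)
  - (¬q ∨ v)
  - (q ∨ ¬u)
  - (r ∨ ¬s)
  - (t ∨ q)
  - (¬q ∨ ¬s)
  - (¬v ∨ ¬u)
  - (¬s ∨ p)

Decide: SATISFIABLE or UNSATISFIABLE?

q = True:
  propagation gives p=True; an empty clause results — contradiction.
q = False:
  propagation gives u=True; an empty clause results — contradiction.
Every branch closes, so no satisfying assignment exists.

UNSATISFIABLE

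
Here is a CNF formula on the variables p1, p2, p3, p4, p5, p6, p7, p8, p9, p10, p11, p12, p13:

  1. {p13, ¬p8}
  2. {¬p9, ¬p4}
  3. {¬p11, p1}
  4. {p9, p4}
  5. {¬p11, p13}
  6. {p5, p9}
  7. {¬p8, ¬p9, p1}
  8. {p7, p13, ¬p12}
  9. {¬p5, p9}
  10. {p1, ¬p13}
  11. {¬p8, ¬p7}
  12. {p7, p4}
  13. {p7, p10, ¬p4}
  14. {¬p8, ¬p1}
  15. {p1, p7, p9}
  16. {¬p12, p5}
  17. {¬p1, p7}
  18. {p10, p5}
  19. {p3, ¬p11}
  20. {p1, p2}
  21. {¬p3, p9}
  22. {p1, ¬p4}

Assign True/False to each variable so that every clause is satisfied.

p1=T, p2=F, p3=F, p4=F, p5=F, p6=T, p7=T, p8=F, p9=T, p10=T, p11=F, p12=F, p13=T

Check each clause:
  1. {p13, ¬p8} — ¬p8 is true.
  2. {¬p9, ¬p4} — ¬p4 is true.
  3. {p1, ¬p11} — p1 is true.
  4. {p9, p4} — p9 is true.
  5. {p13, ¬p11} — ¬p11 is true.
  6. {p9, p5} — p9 is true.
  7. {¬p8, ¬p9, p1} — ¬p8 is true.
  8. {p7, ¬p12, p13} — ¬p12 is true.
  9. {¬p5, p9} — p9 is true.
  10. {¬p13, p1} — p1 is true.
  11. {¬p7, ¬p8} — ¬p8 is true.
  12. {p7, p4} — p7 is true.
  13. {p7, p10, ¬p4} — p10 is true.
  14. {¬p1, ¬p8} — ¬p8 is true.
  15. {p1, p9, p7} — p1 is true.
  16. {¬p12, p5} — ¬p12 is true.
  17. {¬p1, p7} — p7 is true.
  18. {p5, p10} — p10 is true.
  19. {p3, ¬p11} — ¬p11 is true.
  20. {p2, p1} — p1 is true.
  21. {¬p3, p9} — p9 is true.
  22. {¬p4, p1} — p1 is true.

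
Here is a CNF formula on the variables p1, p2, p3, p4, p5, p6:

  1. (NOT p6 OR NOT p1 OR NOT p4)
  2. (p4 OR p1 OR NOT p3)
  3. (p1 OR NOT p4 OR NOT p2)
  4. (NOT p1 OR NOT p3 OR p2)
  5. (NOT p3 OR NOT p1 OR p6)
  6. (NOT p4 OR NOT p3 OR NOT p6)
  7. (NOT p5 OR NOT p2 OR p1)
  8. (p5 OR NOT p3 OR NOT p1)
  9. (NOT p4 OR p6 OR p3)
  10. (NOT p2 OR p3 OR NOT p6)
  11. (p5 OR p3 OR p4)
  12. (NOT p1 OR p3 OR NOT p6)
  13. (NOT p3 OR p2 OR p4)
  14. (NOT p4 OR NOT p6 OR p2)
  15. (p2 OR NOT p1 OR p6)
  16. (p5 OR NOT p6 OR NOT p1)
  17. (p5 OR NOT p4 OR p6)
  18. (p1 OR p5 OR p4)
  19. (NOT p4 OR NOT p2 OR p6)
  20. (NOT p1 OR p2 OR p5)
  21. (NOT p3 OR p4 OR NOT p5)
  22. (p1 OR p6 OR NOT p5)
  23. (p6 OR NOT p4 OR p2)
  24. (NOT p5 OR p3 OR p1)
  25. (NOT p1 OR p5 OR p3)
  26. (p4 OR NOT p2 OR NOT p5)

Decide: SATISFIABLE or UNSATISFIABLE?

p1 = True:
  p6 = True:
    propagation gives p4=False, p3=True, p2=True, p5=True; an empty clause results — contradiction.
  p6 = False:
    propagation gives p3=False, p4=False, p5=True, p2=True; an empty clause results — contradiction.
p1 = False:
  p4 = True:
    propagation gives p2=False, p6=False; an empty clause results — contradiction.
  p4 = False:
    propagation gives p3=False, p5=True; an empty clause results — contradiction.
Every branch closes, so no satisfying assignment exists.

UNSATISFIABLE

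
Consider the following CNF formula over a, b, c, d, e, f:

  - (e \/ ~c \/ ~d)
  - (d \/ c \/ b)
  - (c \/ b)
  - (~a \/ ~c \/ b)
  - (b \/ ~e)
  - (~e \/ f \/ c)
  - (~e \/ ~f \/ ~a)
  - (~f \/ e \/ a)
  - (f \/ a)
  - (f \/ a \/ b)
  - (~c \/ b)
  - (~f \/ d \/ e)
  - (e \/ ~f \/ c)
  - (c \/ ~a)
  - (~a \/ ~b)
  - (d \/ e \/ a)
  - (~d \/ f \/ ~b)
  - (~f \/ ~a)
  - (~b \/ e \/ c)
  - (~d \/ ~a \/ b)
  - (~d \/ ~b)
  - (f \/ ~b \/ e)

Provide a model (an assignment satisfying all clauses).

a = False  b = True  c = True  d = False  e = True  f = True

Try a = False.
  then f is forced to True.
  then e is forced to True.
  then b is forced to True.
  then d is forced to False.
c is now unconstrained; take c = True.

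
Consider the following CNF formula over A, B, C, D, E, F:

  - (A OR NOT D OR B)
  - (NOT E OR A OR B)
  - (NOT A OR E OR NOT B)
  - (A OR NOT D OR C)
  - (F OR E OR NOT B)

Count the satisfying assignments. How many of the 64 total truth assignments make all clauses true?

37

Case analysis on A and B:
  A=1, B=1: forces E=1; C, D, F free → 2^3 = 8.
  A=1, B=0: C, D, E, F free → 2^4 = 16.
  A=0, B=1: 9 of the 16 assignments to (C,D,E,F) work.
  A=0, B=0: remaining (C,D,E,F) ∈ {(0,0,0,0); (0,0,0,1); (1,0,0,0); (1,0,0,1)} — 4.
Total: 8 + 16 + 9 + 4 = 37.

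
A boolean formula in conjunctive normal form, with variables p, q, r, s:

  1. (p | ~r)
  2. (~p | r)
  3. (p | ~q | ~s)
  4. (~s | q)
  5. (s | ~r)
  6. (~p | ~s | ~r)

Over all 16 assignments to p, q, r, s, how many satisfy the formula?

2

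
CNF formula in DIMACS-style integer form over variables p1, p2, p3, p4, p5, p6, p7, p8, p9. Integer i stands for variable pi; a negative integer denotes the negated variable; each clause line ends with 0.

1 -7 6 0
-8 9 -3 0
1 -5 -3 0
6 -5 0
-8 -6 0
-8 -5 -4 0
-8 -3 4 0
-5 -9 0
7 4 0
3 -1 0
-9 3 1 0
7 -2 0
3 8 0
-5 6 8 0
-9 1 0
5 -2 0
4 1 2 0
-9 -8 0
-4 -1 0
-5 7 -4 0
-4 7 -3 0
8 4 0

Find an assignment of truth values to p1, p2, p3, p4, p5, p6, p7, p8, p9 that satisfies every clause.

Branch on p1: take p1 = False.
  then p9 is forced to False.
Try p2 = False.
  then p4 is forced to True.
Branch on p3: take p3 = True.
  then p8 is forced to False.
  then p5 is forced to False.
  then p7 is forced to True.
  then p6 is forced to True.

p1=F, p2=F, p3=T, p4=T, p5=F, p6=T, p7=T, p8=F, p9=F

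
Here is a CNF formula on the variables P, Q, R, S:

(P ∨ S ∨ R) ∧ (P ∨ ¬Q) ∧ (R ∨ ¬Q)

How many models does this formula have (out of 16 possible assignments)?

9

Split on P, then Q.
  P=1, Q=1: remaining (R,S) ∈ {(1,0); (1,1)} — 2.
  P=1, Q=0: remaining (R,S) ∈ {(0,0); (0,1); (1,0); (1,1)} — 4.
  P=0, Q=1: a clause becomes empty — 0.
  P=0, Q=0: remaining (R,S) ∈ {(0,1); (1,0); (1,1)} — 3.
Total: 2 + 4 + 0 + 3 = 9.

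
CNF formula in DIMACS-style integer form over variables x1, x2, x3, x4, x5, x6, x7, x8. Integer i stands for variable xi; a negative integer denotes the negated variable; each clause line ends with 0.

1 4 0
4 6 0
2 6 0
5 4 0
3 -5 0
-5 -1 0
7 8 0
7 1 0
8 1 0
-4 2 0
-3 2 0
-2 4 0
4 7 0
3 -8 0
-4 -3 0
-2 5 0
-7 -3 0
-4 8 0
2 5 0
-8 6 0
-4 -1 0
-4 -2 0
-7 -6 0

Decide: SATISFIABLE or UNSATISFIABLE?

x4 = True:
  propagation gives x2=True; an empty clause results — contradiction.
x4 = False:
  propagation gives x1=True, x6=True, x5=True; an empty clause results — contradiction.
Every branch closes, so no satisfying assignment exists.

UNSATISFIABLE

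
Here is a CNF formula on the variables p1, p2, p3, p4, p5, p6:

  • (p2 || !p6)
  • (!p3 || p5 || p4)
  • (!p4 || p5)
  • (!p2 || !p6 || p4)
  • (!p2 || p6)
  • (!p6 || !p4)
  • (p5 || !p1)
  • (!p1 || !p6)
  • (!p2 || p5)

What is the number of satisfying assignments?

9

Case analysis on p6 and p2:
  p6=1, p2=1: a clause becomes empty — 0.
  p6=1, p2=0: a clause becomes empty — 0.
  p6=0, p2=1: a clause becomes empty — 0.
  p6=0, p2=0: 9 of the 16 assignments to (p1,p3,p4,p5) work.
Total: 0 + 0 + 0 + 9 = 9.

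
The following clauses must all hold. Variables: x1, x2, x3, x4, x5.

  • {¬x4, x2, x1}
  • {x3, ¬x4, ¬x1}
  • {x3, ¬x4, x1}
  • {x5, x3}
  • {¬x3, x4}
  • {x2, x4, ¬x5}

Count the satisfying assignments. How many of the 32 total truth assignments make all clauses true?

8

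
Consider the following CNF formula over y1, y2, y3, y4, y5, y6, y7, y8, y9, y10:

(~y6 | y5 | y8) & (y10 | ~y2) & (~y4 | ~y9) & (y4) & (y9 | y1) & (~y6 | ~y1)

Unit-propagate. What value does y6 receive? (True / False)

(y4) is a unit clause: y4 = True.
(~y9 | ~y4): since y4 = True, the clause reduces to (~y9). y9 = False.
In (y1 | y9), y9 is now false; y1 must hold, so y1 = True.
From (~y6 | ~y1) and y1 = True: y6 = False.

False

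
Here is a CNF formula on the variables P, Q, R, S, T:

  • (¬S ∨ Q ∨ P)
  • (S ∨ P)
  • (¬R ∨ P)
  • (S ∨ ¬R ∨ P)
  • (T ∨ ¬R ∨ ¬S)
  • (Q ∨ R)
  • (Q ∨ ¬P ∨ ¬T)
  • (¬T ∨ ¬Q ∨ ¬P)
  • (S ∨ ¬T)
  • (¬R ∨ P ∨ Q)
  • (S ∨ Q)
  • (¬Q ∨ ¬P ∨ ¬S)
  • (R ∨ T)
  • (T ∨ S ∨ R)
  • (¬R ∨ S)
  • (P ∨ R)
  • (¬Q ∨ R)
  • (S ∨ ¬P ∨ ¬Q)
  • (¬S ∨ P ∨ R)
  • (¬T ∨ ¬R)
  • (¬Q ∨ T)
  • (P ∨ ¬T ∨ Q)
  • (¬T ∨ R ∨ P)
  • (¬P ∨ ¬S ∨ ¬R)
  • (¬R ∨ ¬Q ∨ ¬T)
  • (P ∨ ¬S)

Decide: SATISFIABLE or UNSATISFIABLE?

P = True:
  Q = True:
    propagation gives T=False; an empty clause results — contradiction.
  Q = False:
    propagation gives R=True, T=False, S=False; an empty clause results — contradiction.
P = False:
  propagation gives S=True; an empty clause results — contradiction.
Every branch closes, so no satisfying assignment exists.

UNSATISFIABLE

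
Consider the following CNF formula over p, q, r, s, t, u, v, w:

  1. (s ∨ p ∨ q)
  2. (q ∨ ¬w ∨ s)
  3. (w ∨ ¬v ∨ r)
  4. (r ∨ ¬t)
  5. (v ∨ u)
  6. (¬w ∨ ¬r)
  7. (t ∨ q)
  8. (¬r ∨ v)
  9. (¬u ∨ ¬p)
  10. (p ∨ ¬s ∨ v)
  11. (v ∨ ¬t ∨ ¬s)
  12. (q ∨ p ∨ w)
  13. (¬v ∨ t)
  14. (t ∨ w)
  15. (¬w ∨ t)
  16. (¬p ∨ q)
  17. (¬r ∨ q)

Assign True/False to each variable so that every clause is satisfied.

p=True, q=True, r=True, s=True, t=True, u=False, v=True, w=False

Check each clause:
  1. (s ∨ q ∨ p) — p is true.
  2. (s ∨ ¬w ∨ q) — ¬w is true.
  3. (w ∨ r ∨ ¬v) — r is true.
  4. (r ∨ ¬t) — r is true.
  5. (v ∨ u) — v is true.
  6. (¬r ∨ ¬w) — ¬w is true.
  7. (q ∨ t) — q is true.
  8. (¬r ∨ v) — v is true.
  9. (¬p ∨ ¬u) — ¬u is true.
  10. (¬s ∨ v ∨ p) — p is true.
  11. (¬t ∨ v ∨ ¬s) — v is true.
  12. (w ∨ q ∨ p) — p is true.
  13. (¬v ∨ t) — t is true.
  14. (t ∨ w) — t is true.
  15. (¬w ∨ t) — ¬w is true.
  16. (¬p ∨ q) — q is true.
  17. (q ∨ ¬r) — q is true.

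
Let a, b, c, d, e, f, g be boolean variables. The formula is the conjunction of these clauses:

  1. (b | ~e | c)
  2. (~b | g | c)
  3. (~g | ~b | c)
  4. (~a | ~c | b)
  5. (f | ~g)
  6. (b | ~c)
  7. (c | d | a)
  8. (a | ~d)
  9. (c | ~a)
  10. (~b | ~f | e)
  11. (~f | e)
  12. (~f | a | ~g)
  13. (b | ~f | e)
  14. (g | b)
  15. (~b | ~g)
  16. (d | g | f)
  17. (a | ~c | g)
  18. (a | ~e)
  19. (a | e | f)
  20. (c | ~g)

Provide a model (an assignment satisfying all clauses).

a = True  b = True  c = True  d = False  e = True  f = True  g = False

Set a = True and propagate.
  then c is forced to True.
  then b is forced to True.
  then g is forced to False.
For the remaining variables, d = False, e = True, f = True works.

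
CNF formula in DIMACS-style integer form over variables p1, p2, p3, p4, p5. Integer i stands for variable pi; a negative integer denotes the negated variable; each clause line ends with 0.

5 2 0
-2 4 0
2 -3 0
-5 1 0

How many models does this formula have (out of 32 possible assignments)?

Split on p2, then p5.
  p2=1, p5=1: remaining (p1,p3,p4) ∈ {(1,0,1); (1,1,1)} — 2.
  p2=1, p5=0: remaining (p1,p3,p4) ∈ {(0,0,1); (0,1,1); (1,0,1); (1,1,1)} — 4.
  p2=0, p5=1: remaining (p1,p3,p4) ∈ {(1,0,0); (1,0,1)} — 2.
  p2=0, p5=0: a clause becomes empty — 0.
Total: 2 + 4 + 2 + 0 = 8.

8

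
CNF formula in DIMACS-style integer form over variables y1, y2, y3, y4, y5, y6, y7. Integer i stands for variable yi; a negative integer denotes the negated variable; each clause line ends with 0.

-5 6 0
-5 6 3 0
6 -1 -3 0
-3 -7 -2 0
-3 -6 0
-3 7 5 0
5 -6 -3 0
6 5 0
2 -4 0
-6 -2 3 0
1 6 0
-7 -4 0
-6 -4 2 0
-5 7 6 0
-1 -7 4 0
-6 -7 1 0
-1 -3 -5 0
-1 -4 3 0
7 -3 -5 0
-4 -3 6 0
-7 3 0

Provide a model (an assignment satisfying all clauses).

y1=True, y2=False, y3=False, y4=False, y5=False, y6=True, y7=False

Check each clause:
  1. {¬y5, y6} — ¬y5 is true.
  2. {¬y5, y3, y6} — y6 is true.
  3. {¬y1, ¬y3, y6} — ¬y3 is true.
  4. {¬y3, ¬y2, ¬y7} — ¬y7 is true.
  5. {¬y6, ¬y3} — ¬y3 is true.
  6. {y5, y7, ¬y3} — ¬y3 is true.
  7. {y5, ¬y3, ¬y6} — ¬y3 is true.
  8. {y5, y6} — y6 is true.
  9. {¬y4, y2} — ¬y4 is true.
  10. {y3, ¬y6, ¬y2} — ¬y2 is true.
  11. {y6, y1} — y1 is true.
  12. {¬y4, ¬y7} — ¬y7 is true.
  13. {y2, ¬y6, ¬y4} — ¬y4 is true.
  14. {y6, ¬y5, y7} — ¬y5 is true.
  15. {¬y1, ¬y7, y4} — ¬y7 is true.
  16. {¬y6, y1, ¬y7} — ¬y7 is true.
  17. {¬y3, ¬y5, ¬y1} — ¬y5 is true.
  18. {¬y4, y3, ¬y1} — ¬y4 is true.
  19. {¬y5, y7, ¬y3} — ¬y5 is true.
  20. {y6, ¬y3, ¬y4} — ¬y4 is true.
  21. {¬y7, y3} — ¬y7 is true.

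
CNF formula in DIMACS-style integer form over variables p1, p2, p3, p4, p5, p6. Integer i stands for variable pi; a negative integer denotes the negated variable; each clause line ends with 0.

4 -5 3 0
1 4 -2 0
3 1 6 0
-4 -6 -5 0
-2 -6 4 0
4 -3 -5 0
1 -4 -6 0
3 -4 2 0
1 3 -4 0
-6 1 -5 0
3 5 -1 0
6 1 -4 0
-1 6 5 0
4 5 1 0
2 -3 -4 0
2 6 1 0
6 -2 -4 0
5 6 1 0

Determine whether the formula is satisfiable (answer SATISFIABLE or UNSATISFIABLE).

Try p1 = True.
Set p2 = True and propagate.
Set p3 = True and propagate.
For the remaining variables, p4 = True, p5 = False, p6 = True works.
So p1 = True, p2 = True, p3 = True, p4 = True, p5 = False, p6 = True is a satisfying assignment.

SATISFIABLE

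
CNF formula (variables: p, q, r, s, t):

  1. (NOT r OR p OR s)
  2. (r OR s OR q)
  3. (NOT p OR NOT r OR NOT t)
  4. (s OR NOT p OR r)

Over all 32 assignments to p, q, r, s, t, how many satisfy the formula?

18

Split on r, then p.
  r=1, p=1: remaining (q,s,t) ∈ {(0,0,0); (0,1,0); (1,0,0); (1,1,0)} — 4.
  r=1, p=0: remaining (q,s,t) ∈ {(0,1,0); (0,1,1); (1,1,0); (1,1,1)} — 4.
  r=0, p=1: remaining (q,s,t) ∈ {(0,1,0); (0,1,1); (1,1,0); (1,1,1)} — 4.
  r=0, p=0: t free; 3 ways for (q,s) × 2^1 = 6.
Total: 4 + 4 + 4 + 6 = 18.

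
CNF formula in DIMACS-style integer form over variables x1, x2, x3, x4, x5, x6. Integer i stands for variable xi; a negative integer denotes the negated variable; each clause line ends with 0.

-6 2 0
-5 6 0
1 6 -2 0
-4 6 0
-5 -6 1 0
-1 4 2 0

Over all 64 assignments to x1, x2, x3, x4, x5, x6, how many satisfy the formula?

Split on x6, then x1.
  x6=T, x1=T: forces x2=T; x3, x4, x5 free → 2^3 = 8.
  x6=T, x1=F: remaining (x2,x3,x4,x5) ∈ {(T,F,F,F); (T,F,T,F); (T,T,F,F); (T,T,T,F)} — 4.
  x6=F, x1=T: remaining (x2,x3,x4,x5) ∈ {(T,F,F,F); (T,T,F,F)} — 2.
  x6=F, x1=F: remaining (x2,x3,x4,x5) ∈ {(F,F,F,F); (F,T,F,F)} — 2.
Total: 8 + 4 + 2 + 2 = 16.

16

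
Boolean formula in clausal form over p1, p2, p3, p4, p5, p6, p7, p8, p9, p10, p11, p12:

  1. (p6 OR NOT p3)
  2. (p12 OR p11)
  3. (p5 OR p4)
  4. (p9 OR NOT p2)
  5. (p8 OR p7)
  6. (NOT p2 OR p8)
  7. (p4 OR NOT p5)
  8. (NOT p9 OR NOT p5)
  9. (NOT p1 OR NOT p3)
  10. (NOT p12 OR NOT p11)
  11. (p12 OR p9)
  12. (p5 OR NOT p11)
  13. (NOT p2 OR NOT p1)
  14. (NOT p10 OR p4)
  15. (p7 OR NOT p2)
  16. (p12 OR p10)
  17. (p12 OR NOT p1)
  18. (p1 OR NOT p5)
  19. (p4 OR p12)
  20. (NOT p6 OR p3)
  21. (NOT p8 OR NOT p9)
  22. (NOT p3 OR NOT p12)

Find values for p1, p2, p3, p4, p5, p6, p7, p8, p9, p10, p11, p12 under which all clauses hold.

p2 occurs only negated in the remaining clauses — set p2 = False.
p4 occurs only positively in the remaining clauses — set p4 = True.
Branch on p1: take p1 = False.
  then p5 is forced to False.
  then p11 is forced to False.
  then p12 is forced to True.
  then p3 is forced to False.
  then p6 is forced to False.
The remaining clauses are satisfied by p7 = True, p8 = False, p9 = False, p10 = True.

p1=False, p2=False, p3=False, p4=True, p5=False, p6=False, p7=True, p8=False, p9=False, p10=True, p11=False, p12=True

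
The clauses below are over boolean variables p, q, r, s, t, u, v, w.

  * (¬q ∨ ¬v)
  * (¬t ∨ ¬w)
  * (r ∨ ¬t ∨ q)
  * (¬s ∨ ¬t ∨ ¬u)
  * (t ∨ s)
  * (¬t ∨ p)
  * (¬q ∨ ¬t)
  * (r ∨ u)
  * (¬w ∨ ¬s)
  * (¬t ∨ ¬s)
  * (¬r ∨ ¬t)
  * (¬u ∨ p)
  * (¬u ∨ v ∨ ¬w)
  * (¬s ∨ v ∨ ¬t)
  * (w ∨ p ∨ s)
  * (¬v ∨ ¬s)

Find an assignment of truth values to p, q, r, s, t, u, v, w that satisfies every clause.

p occurs only positively in the remaining clauses — set p = True.
Try q = True.
  then v is forced to False.
  then t is forced to False.
  then s is forced to True.
  then w is forced to False.
For the remaining variables, r = False, u = True works.
Every clause has at least one true literal under this assignment.

p=T, q=T, r=F, s=T, t=F, u=T, v=F, w=F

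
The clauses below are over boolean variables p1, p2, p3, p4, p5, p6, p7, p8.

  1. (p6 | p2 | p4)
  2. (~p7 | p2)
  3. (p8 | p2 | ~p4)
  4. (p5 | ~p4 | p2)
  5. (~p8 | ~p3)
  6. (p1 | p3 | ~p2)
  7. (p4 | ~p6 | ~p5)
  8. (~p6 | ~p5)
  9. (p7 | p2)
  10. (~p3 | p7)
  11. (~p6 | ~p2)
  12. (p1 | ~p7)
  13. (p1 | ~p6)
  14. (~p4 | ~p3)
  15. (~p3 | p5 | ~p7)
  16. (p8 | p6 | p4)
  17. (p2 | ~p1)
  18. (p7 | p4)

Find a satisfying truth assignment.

p1=True, p2=True, p3=False, p4=True, p5=False, p6=False, p7=True, p8=True

Check each clause:
  1. (p2 | p4 | p6) — p2 is true.
  2. (p2 | ~p7) — p2 is true.
  3. (~p4 | p8 | p2) — p8 is true.
  4. (p5 | ~p4 | p2) — p2 is true.
  5. (~p3 | ~p8) — ~p3 is true.
  6. (p1 | ~p2 | p3) — p1 is true.
  7. (~p5 | p4 | ~p6) — ~p6 is true.
  8. (~p5 | ~p6) — ~p6 is true.
  9. (p7 | p2) — p2 is true.
  10. (p7 | ~p3) — ~p3 is true.
  11. (~p6 | ~p2) — ~p6 is true.
  12. (p1 | ~p7) — p1 is true.
  13. (p1 | ~p6) — p1 is true.
  14. (~p4 | ~p3) — ~p3 is true.
  15. (~p7 | ~p3 | p5) — ~p3 is true.
  16. (p8 | p6 | p4) — p8 is true.
  17. (~p1 | p2) — p2 is true.
  18. (p7 | p4) — p4 is true.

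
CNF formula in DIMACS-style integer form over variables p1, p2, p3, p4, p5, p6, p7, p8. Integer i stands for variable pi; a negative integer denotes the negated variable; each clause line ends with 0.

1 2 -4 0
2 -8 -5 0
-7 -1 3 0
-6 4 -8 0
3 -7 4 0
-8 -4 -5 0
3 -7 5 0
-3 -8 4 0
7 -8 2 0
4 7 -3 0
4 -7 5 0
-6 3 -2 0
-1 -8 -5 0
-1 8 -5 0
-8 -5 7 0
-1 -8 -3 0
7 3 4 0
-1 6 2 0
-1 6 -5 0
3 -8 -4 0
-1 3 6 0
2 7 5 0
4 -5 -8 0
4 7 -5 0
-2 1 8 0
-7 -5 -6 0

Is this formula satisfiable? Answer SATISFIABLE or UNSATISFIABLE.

SATISFIABLE

Set p1 = False and propagate.
For the remaining variables, p2 = False, p3 = True, p4 = False, p5 = True, p6 = False, p7 = True, p8 = False works.
Every clause has at least one true literal under this assignment.
So p1 = F, p2 = F, p3 = T, p4 = F, p5 = T, p6 = F, p7 = T, p8 = F is a satisfying assignment.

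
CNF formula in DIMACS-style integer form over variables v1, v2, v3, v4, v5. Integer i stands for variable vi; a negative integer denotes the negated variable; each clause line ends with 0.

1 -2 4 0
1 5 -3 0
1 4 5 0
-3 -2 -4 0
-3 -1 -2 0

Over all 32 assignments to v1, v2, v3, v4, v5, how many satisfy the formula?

Case analysis on v1 and v2:
  v1=1, v2=1: remaining (v3,v4,v5) ∈ {(0,0,0); (0,0,1); (0,1,0); (0,1,1)} — 4.
  v1=1, v2=0: v3, v4, v5 free → 2^3 = 8.
  v1=0, v2=1: remaining (v3,v4,v5) ∈ {(0,1,0); (0,1,1)} — 2.
  v1=0, v2=0: 5 of the 8 assignments to (v3,v4,v5) work.
Total: 4 + 8 + 2 + 5 = 19.

19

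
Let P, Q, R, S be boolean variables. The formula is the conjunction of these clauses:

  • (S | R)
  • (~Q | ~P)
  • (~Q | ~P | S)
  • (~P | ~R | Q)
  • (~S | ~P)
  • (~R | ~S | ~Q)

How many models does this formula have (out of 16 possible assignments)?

Satisfying assignments:
  P=F Q=F R=F S=T
  P=F Q=F R=T S=F
  P=F Q=F R=T S=T
  P=F Q=T R=F S=T
  P=F Q=T R=T S=F
Count: 5.

5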